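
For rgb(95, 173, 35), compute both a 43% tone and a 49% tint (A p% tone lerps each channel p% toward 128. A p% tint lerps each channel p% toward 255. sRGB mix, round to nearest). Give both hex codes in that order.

43% tone:
  R: 95 + 0.43×(128−95) = 95 + 14.19 = 109.19 → 109
  G: 173 + 0.43×(128−173) = 173 − 19.35 = 153.65 → 154
  B: 35 + 0.43×(128−35) = 35 + 39.99 = 74.99 → 75
  → #6D9A4B
49% tint:
  R: 95 + 78.4 = 173.4 → 173
  G: 173 + 40.18 = 213.18 → 213
  B: 35 + 0.49×(255−35) = 35 + 107.8 = 142.8 → 143
  → #ADD58F

#6D9A4B, #ADD58F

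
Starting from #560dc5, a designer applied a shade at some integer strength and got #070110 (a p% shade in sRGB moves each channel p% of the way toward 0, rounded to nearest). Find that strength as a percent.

#560dc5 is rgb(86, 13, 197); #070110 is rgb(7, 1, 16).
On the B channel (widest range): 16 ≈ 197 + (p/100)(0 − 197), so p ≈ 100×(16 − 197)/(0 − 197) = -18100/-197 = 91.88.
p = 92 reproduces all three channels after rounding.

92%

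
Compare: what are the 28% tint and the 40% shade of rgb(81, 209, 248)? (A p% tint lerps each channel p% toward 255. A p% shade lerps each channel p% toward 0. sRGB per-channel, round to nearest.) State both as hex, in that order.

28% tint:
  R: 81 + 48.72 = 129.72 → 130
  G: 209 + 12.88 = 221.88 → 222
  B: 248 + 0.28×(255−248) = 248 + 1.96 = 249.96 → 250
  → #82defa
40% shade:
  R: 81 + 0.4×(0−81) = 81 − 32.4 = 48.6 → 49
  G: 209 + 0.4×(0−209) = 209 − 83.6 = 125.4 → 125
  B: 248 + 0.4×(0−248) = 248 − 99.2 = 148.8 → 149
  → #317d95

#82defa, #317d95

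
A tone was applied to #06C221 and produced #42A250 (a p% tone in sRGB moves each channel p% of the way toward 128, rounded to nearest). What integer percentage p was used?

#06C221 is rgb(6, 194, 33); #42A250 is rgb(66, 162, 80).
On the R channel (widest range): 66 ≈ 6 + (p/100)(128 − 6), so p ≈ 100×(66 − 6)/(128 − 6) = 6000/122 = 49.18.
p = 49 reproduces all three channels after rounding.

49%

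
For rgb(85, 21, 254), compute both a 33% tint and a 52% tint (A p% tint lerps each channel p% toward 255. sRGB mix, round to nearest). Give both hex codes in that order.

#8D62FE, #AD8FFF

33% tint:
  R: 85 + 0.33×(255−85) = 85 + 56.1 = 141.1 → 141
  G: 21 + 0.33×(255−21) = 21 + 77.22 = 98.22 → 98
  B: 254 + 0.33×(255−254) = 254 + 0.33 = 254.33 → 254
  → #8D62FE
52% tint:
  R: 85 + 0.52×(255−85) = 85 + 88.4 = 173.4 → 173
  G: 21 + 121.68 = 142.68 → 143
  B: 254 + 0.52×(255−254) = 254 + 0.52 = 254.52 → 255
  → #AD8FFF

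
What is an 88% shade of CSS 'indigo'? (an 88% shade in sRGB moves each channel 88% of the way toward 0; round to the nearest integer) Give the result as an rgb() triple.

CSS indigo is rgb(75, 0, 130).
An 88% shade moves each channel 88% toward 0:
  R: 75 + 0.88×(0−75) = 75 − 66 = 9 → 9
  G: 0 + 0.88×(0−0) = 0 + 0 = 0 → 0
  B: 130 − 114.4 = 15.6 → 16

rgb(9, 0, 16)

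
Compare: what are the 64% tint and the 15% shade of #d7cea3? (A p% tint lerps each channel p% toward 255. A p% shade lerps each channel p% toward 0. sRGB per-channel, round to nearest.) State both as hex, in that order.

#f1edde, #b7af8b

#d7cea3 is rgb(215, 206, 163).
64% tint:
  R: 215 + 0.64×(255−215) = 215 + 25.6 = 240.6 → 241
  G: 206 + 0.64×(255−206) = 206 + 31.36 = 237.36 → 237
  B: 163 + 58.88 = 221.88 → 222
  → #f1edde
15% shade:
  R: 215 − 32.25 = 182.75 → 183
  G: 206 − 30.9 = 175.1 → 175
  B: 163 − 24.45 = 138.55 → 139
  → #b7af8b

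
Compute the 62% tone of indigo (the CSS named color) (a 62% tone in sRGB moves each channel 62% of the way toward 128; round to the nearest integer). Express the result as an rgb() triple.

CSS indigo is rgb(75, 0, 130).
A 62% tone moves each channel 62% toward 128:
  R: 75 + 32.86 = 107.86 → 108
  G: 0 + 0.62×(128−0) = 0 + 79.36 = 79.36 → 79
  B: 130 − 1.24 = 128.76 → 129

rgb(108, 79, 129)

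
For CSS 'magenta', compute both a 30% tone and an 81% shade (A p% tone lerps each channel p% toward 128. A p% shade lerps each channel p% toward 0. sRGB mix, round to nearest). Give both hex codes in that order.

#d926d9, #300030

CSS magenta is rgb(255, 0, 255).
30% tone:
  R: 255 + 0.3×(128−255) = 255 − 38.1 = 216.9 → 217
  G: 0 + 38.4 = 38.4 → 38
  B: 255 − 38.1 = 216.9 → 217
  → #d926d9
81% shade:
  R: 255 − 206.55 = 48.45 → 48
  G: 0 + 0.81×(0−0) = 0 + 0 = 0 → 0
  B: 255 + 0.81×(0−255) = 255 − 206.55 = 48.45 → 48
  → #300030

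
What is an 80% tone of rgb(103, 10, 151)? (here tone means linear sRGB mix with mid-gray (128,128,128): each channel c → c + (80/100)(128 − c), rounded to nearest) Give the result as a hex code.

#7B6885

An 80% tone moves each channel 80% toward 128:
  R: 103 + 20 = 123 → 123
  G: 10 + 94.4 = 104.4 → 104
  B: 151 − 18.4 = 132.6 → 133
rgb(123, 104, 133) = #7B6885.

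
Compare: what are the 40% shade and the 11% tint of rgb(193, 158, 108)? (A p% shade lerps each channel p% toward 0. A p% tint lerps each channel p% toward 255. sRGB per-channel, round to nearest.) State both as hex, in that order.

#745F41, #C8A97C

40% shade:
  R: 193 + 0.4×(0−193) = 193 − 77.2 = 115.8 → 116
  G: 158 − 63.2 = 94.8 → 95
  B: 108 − 43.2 = 64.8 → 65
  → #745F41
11% tint:
  R: 193 + 0.11×(255−193) = 193 + 6.82 = 199.82 → 200
  G: 158 + 10.67 = 168.67 → 169
  B: 108 + 16.17 = 124.17 → 124
  → #C8A97C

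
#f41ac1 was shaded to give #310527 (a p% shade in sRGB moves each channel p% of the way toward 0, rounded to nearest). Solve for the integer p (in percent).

80%

#f41ac1 is rgb(244, 26, 193); #310527 is rgb(49, 5, 39).
On the R channel (widest range): 49 ≈ 244 + (p/100)(0 − 244), so p ≈ 100×(49 − 244)/(0 − 244) = -19500/-244 = 79.92.
p = 80 reproduces all three channels after rounding.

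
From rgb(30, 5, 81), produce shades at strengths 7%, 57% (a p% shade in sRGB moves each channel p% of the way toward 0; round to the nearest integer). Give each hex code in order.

#1c054b, #0d0223

7%: (30 − 2.1 = 27.9→28, 5→5, 81 − 5.67 = 75.33→75) → #1c054b
57%: (30 − 17.1 = 12.9→13, 5 − 2.85 = 2.15→2, 81 − 46.17 = 34.83→35) → #0d0223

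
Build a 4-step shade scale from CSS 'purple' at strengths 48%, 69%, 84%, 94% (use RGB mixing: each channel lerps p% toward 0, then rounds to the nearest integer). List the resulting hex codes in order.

CSS purple is rgb(128, 0, 128).
48%: (128 − 61.44 = 66.56→67, 0→0, 128 − 61.44 = 66.56→67) → #430043
69%: (128 − 88.32 = 39.68→40, 0→0, 128 − 88.32 = 39.68→40) → #280028
84%: (128 − 107.52 = 20.48→20, 0→0, 128 − 107.52 = 20.48→20) → #140014
94%: (128 − 120.32 = 7.68→8, 0→0, 128 − 120.32 = 7.68→8) → #080008

#430043, #280028, #140014, #080008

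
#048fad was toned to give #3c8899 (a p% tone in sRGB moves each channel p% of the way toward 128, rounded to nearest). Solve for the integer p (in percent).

#048fad is rgb(4, 143, 173); #3c8899 is rgb(60, 136, 153).
On the R channel (widest range): 60 ≈ 4 + (p/100)(128 − 4), so p ≈ 100×(60 − 4)/(128 − 4) = 5600/124 = 45.16.
p = 45 reproduces all three channels after rounding.

45%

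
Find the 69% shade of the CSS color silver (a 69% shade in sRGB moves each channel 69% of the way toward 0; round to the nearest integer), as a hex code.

#3C3C3C

CSS silver is rgb(192, 192, 192).
Per channel, c → c + 0.69(0 − c):
  R: 192 + 0.69×(0−192) = 192 − 132.48 = 59.52 → 60
  G: 192 + 0.69×(0−192) = 192 − 132.48 = 59.52 → 60
  B: 192 + 0.69×(0−192) = 192 − 132.48 = 59.52 → 60
rgb(60, 60, 60) = #3C3C3C.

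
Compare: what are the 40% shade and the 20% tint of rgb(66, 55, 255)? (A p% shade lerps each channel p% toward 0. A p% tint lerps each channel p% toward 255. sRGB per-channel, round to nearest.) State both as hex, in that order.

#282199, #685FFF

40% shade:
  R: 66 − 26.4 = 39.6 → 40
  G: 55 + 0.4×(0−55) = 55 − 22 = 33 → 33
  B: 255 − 102 = 153 → 153
  → #282199
20% tint:
  R: 66 + 37.8 = 103.8 → 104
  G: 55 + 40 = 95 → 95
  B: 255 + 0 = 255 → 255
  → #685FFF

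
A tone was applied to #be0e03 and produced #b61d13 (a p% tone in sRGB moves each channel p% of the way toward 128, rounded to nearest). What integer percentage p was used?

13%

#be0e03 is rgb(190, 14, 3); #b61d13 is rgb(182, 29, 19).
On the B channel (widest range): 19 ≈ 3 + (p/100)(128 − 3), so p ≈ 100×(19 − 3)/(128 − 3) = 1600/125 = 12.80.
p = 13 reproduces all three channels after rounding.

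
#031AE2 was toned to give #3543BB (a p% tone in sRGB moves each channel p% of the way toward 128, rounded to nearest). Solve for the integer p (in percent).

40%

#031AE2 is rgb(3, 26, 226); #3543BB is rgb(53, 67, 187).
On the R channel (widest range): 53 ≈ 3 + (p/100)(128 − 3), so p ≈ 100×(53 − 3)/(128 − 3) = 5000/125 = 40.00.
p = 40 reproduces all three channels after rounding.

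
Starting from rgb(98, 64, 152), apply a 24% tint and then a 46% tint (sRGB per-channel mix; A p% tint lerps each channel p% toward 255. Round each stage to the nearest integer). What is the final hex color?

#bfb1d5

Lerp each channel 24% toward 255:
  R: 98 + 0.24×(255−98) = 98 + 37.68 = 135.68 → 136
  G: 64 + 45.84 = 109.84 → 110
  B: 152 + 24.72 = 176.72 → 177
After the tint: rgb(136, 110, 177) = #886eb1.
A 46% tint moves each channel 46% toward 255:
  R: 136 + 0.46×(255−136) = 136 + 54.74 = 190.74 → 191
  G: 110 + 0.46×(255−110) = 110 + 66.7 = 176.7 → 177
  B: 177 + 0.46×(255−177) = 177 + 35.88 = 212.88 → 213
rgb(191, 177, 213) = #bfb1d5.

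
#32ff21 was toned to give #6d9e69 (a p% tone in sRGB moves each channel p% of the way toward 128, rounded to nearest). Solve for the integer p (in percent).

#32ff21 is rgb(50, 255, 33); #6d9e69 is rgb(109, 158, 105).
On the G channel (widest range): 158 ≈ 255 + (p/100)(128 − 255), so p ≈ 100×(158 − 255)/(128 − 255) = -9700/-127 = 76.38.
p = 76 reproduces all three channels after rounding.

76%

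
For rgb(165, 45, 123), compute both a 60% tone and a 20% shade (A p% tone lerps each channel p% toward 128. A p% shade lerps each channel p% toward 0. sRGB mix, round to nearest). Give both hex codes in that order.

#8F5F7E, #842462

60% tone:
  R: 165 − 22.2 = 142.8 → 143
  G: 45 + 49.8 = 94.8 → 95
  B: 123 + 3 = 126 → 126
  → #8F5F7E
20% shade:
  R: 165 − 33 = 132 → 132
  G: 45 + 0.2×(0−45) = 45 − 9 = 36 → 36
  B: 123 − 24.6 = 98.4 → 98
  → #842462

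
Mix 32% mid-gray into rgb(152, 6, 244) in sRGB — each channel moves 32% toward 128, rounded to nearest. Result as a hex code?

Lerp each channel 32% toward 128:
  R: 152 − 7.68 = 144.32 → 144
  G: 6 + 39.04 = 45.04 → 45
  B: 244 + 0.32×(128−244) = 244 − 37.12 = 206.88 → 207
rgb(144, 45, 207) = #902DCF.

#902DCF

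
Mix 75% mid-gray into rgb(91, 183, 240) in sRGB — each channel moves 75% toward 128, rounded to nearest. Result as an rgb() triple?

rgb(119, 142, 156)

Per channel, c → c + 0.75(128 − c):
  R: 91 + 0.75×(128−91) = 91 + 27.75 = 118.75 → 119
  G: 183 + 0.75×(128−183) = 183 − 41.25 = 141.75 → 142
  B: 240 − 84 = 156 → 156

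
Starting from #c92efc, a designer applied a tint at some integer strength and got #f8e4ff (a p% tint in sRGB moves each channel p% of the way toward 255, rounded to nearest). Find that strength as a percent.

#c92efc is rgb(201, 46, 252); #f8e4ff is rgb(248, 228, 255).
On the G channel (widest range): 228 ≈ 46 + (p/100)(255 − 46), so p ≈ 100×(228 − 46)/(255 − 46) = 18200/209 = 87.08.
p = 87 reproduces all three channels after rounding.

87%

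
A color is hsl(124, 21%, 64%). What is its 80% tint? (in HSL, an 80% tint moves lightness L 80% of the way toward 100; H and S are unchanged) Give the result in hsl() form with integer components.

L moves 80% from 64 toward 100: 64 + 28.8 = 92.8 → 93.
H and S are unchanged.

hsl(124, 21%, 93%)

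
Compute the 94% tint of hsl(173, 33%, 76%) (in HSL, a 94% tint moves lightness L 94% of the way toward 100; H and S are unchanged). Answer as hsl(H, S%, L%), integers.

hsl(173, 33%, 99%)

L moves 94% from 76 toward 100: 76 + 22.56 = 98.56 → 99.
H and S are unchanged.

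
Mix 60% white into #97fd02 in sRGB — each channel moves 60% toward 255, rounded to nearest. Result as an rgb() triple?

#97fd02 is rgb(151, 253, 2).
A 60% tint moves each channel 60% toward 255:
  R: 151 + 62.4 = 213.4 → 213
  G: 253 + 1.2 = 254.2 → 254
  B: 2 + 151.8 = 153.8 → 154

rgb(213, 254, 154)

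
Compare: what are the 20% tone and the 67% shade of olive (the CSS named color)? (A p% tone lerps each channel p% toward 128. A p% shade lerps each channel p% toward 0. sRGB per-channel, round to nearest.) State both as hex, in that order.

#80801A, #2A2A00

CSS olive is rgb(128, 128, 0).
20% tone:
  R: 128 + 0.2×(128−128) = 128 + 0 = 128 → 128
  G: 128 + 0.2×(128−128) = 128 + 0 = 128 → 128
  B: 0 + 25.6 = 25.6 → 26
  → #80801A
67% shade:
  R: 128 + 0.67×(0−128) = 128 − 85.76 = 42.24 → 42
  G: 128 − 85.76 = 42.24 → 42
  B: 0 + 0.67×(0−0) = 0 + 0 = 0 → 0
  → #2A2A00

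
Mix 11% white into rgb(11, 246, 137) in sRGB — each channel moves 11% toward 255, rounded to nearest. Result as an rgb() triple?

rgb(38, 247, 150)

An 11% tint moves each channel 11% toward 255:
  R: 11 + 0.11×(255−11) = 11 + 26.84 = 37.84 → 38
  G: 246 + 0.11×(255−246) = 246 + 0.99 = 246.99 → 247
  B: 137 + 0.11×(255−137) = 137 + 12.98 = 149.98 → 150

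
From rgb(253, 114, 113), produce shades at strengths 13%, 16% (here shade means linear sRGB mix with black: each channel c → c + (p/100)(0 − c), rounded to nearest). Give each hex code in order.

13%: (253 − 32.89 = 220.11→220, 114 − 14.82 = 99.18→99, 113 − 14.69 = 98.31→98) → #dc6362
16%: (253 − 40.48 = 212.52→213, 114 − 18.24 = 95.76→96, 113 − 18.08 = 94.92→95) → #d5605f

#dc6362, #d5605f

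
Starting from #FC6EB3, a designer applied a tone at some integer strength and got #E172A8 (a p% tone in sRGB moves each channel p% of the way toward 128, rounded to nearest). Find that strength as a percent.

22%

#FC6EB3 is rgb(252, 110, 179); #E172A8 is rgb(225, 114, 168).
On the R channel (widest range): 225 ≈ 252 + (p/100)(128 − 252), so p ≈ 100×(225 − 252)/(128 − 252) = -2700/-124 = 21.77.
p = 22 reproduces all three channels after rounding.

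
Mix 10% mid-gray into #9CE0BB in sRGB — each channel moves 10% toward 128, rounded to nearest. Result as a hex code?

#99D6B5

#9CE0BB is rgb(156, 224, 187).
Lerp each channel 10% toward 128:
  R: 156 + 0.1×(128−156) = 156 − 2.8 = 153.2 → 153
  G: 224 + 0.1×(128−224) = 224 − 9.6 = 214.4 → 214
  B: 187 + 0.1×(128−187) = 187 − 5.9 = 181.1 → 181
rgb(153, 214, 181) = #99D6B5.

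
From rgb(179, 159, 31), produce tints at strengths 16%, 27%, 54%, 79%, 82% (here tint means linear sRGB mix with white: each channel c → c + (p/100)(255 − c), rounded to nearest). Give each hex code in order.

16%: (179 + 12.16 = 191.16→191, 159 + 15.36 = 174.36→174, 31 + 35.84 = 66.84→67) → #bfae43
27%: (179 + 20.52 = 199.52→200, 159 + 25.92 = 184.92→185, 31 + 60.48 = 91.48→91) → #c8b95b
54%: (179 + 41.04 = 220.04→220, 159 + 51.84 = 210.84→211, 31 + 120.96 = 151.96→152) → #dcd398
79%: (179 + 60.04 = 239.04→239, 159 + 75.84 = 234.84→235, 31 + 176.96 = 207.96→208) → #efebd0
82%: (179 + 62.32 = 241.32→241, 159 + 78.72 = 237.72→238, 31 + 183.68 = 214.68→215) → #f1eed7

#bfae43, #c8b95b, #dcd398, #efebd0, #f1eed7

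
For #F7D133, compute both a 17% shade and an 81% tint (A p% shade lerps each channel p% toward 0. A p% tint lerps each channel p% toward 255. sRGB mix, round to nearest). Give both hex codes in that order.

#CDAD2A, #FDF6D8

#F7D133 is rgb(247, 209, 51).
17% shade:
  R: 247 − 41.99 = 205.01 → 205
  G: 209 + 0.17×(0−209) = 209 − 35.53 = 173.47 → 173
  B: 51 + 0.17×(0−51) = 51 − 8.67 = 42.33 → 42
  → #CDAD2A
81% tint:
  R: 247 + 6.48 = 253.48 → 253
  G: 209 + 37.26 = 246.26 → 246
  B: 51 + 0.81×(255−51) = 51 + 165.24 = 216.24 → 216
  → #FDF6D8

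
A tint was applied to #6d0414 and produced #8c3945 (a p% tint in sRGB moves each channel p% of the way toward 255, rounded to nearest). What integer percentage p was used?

#6d0414 is rgb(109, 4, 20); #8c3945 is rgb(140, 57, 69).
On the G channel (widest range): 57 ≈ 4 + (p/100)(255 − 4), so p ≈ 100×(57 − 4)/(255 − 4) = 5300/251 = 21.12.
p = 21 reproduces all three channels after rounding.

21%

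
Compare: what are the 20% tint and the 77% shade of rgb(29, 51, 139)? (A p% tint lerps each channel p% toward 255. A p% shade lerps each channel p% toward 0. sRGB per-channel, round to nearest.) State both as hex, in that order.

#4A5CA2, #070C20

20% tint:
  R: 29 + 45.2 = 74.2 → 74
  G: 51 + 0.2×(255−51) = 51 + 40.8 = 91.8 → 92
  B: 139 + 0.2×(255−139) = 139 + 23.2 = 162.2 → 162
  → #4A5CA2
77% shade:
  R: 29 + 0.77×(0−29) = 29 − 22.33 = 6.67 → 7
  G: 51 + 0.77×(0−51) = 51 − 39.27 = 11.73 → 12
  B: 139 + 0.77×(0−139) = 139 − 107.03 = 31.97 → 32
  → #070C20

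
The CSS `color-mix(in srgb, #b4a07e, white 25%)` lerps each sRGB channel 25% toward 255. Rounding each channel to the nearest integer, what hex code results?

#c7b89e

#b4a07e is rgb(180, 160, 126).
A 25% tint moves each channel 25% toward 255:
  R: 180 + 0.25×(255−180) = 180 + 18.75 = 198.75 → 199
  G: 160 + 0.25×(255−160) = 160 + 23.75 = 183.75 → 184
  B: 126 + 32.25 = 158.25 → 158
rgb(199, 184, 158) = #c7b89e.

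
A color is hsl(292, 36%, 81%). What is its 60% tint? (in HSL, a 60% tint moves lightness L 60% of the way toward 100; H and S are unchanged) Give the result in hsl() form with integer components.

hsl(292, 36%, 92%)

L moves 60% from 81 toward 100: 81 + 11.4 = 92.4 → 92.
H and S are unchanged.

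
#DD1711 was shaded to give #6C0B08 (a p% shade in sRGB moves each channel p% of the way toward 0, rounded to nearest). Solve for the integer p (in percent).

51%

#DD1711 is rgb(221, 23, 17); #6C0B08 is rgb(108, 11, 8).
On the R channel (widest range): 108 ≈ 221 + (p/100)(0 − 221), so p ≈ 100×(108 − 221)/(0 − 221) = -11300/-221 = 51.13.
p = 51 reproduces all three channels after rounding.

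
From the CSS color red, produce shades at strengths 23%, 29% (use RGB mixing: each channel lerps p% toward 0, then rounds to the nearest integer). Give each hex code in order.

#C40000, #B50000

CSS red is rgb(255, 0, 0).
23%: (255 − 58.65 = 196.35→196, 0→0, 0→0) → #C40000
29%: (255 − 73.95 = 181.05→181, 0→0, 0→0) → #B50000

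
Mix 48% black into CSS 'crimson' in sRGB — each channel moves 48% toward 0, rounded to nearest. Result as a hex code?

CSS crimson is rgb(220, 20, 60).
Per channel, c → c + 0.48(0 − c):
  R: 220 + 0.48×(0−220) = 220 − 105.6 = 114.4 → 114
  G: 20 − 9.6 = 10.4 → 10
  B: 60 + 0.48×(0−60) = 60 − 28.8 = 31.2 → 31
rgb(114, 10, 31) = #720a1f.

#720a1f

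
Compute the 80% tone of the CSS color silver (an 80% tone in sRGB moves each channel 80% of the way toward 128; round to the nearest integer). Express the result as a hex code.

CSS silver is rgb(192, 192, 192).
An 80% tone moves each channel 80% toward 128:
  R: 192 − 51.2 = 140.8 → 141
  G: 192 + 0.8×(128−192) = 192 − 51.2 = 140.8 → 141
  B: 192 − 51.2 = 140.8 → 141
rgb(141, 141, 141) = #8d8d8d.

#8d8d8d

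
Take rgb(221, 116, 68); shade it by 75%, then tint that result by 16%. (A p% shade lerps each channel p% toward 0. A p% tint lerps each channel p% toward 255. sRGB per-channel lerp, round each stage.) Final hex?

Per channel, c → c + 0.75(0 − c):
  R: 221 + 0.75×(0−221) = 221 − 165.75 = 55.25 → 55
  G: 116 − 87 = 29 → 29
  B: 68 + 0.75×(0−68) = 68 − 51 = 17 → 17
After the shade: rgb(55, 29, 17) = #371d11.
A 16% tint moves each channel 16% toward 255:
  R: 55 + 32 = 87 → 87
  G: 29 + 36.16 = 65.16 → 65
  B: 17 + 38.08 = 55.08 → 55
rgb(87, 65, 55) = #574137.

#574137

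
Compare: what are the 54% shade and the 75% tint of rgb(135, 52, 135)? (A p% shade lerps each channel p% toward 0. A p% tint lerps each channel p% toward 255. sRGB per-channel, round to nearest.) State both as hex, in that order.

#3E183E, #E1CCE1

54% shade:
  R: 135 − 72.9 = 62.1 → 62
  G: 52 − 28.08 = 23.92 → 24
  B: 135 + 0.54×(0−135) = 135 − 72.9 = 62.1 → 62
  → #3E183E
75% tint:
  R: 135 + 0.75×(255−135) = 135 + 90 = 225 → 225
  G: 52 + 152.25 = 204.25 → 204
  B: 135 + 90 = 225 → 225
  → #E1CCE1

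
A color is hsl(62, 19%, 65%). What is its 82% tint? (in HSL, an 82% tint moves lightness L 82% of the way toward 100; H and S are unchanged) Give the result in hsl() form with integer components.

hsl(62, 19%, 94%)

L moves 82% from 65 toward 100: 65 + 28.7 = 93.7 → 94.
H and S are unchanged.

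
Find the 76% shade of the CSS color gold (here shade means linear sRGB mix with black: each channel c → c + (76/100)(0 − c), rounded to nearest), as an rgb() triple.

rgb(61, 52, 0)

CSS gold is rgb(255, 215, 0).
Lerp each channel 76% toward 0:
  R: 255 + 0.76×(0−255) = 255 − 193.8 = 61.2 → 61
  G: 215 − 163.4 = 51.6 → 52
  B: 0 + 0.76×(0−0) = 0 + 0 = 0 → 0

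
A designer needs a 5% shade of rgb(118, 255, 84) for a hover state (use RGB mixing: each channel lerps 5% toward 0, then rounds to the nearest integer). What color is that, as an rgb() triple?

Per channel, c → c + 0.05(0 − c):
  R: 118 + 0.05×(0−118) = 118 − 5.9 = 112.1 → 112
  G: 255 − 12.75 = 242.25 → 242
  B: 84 + 0.05×(0−84) = 84 − 4.2 = 79.8 → 80

rgb(112, 242, 80)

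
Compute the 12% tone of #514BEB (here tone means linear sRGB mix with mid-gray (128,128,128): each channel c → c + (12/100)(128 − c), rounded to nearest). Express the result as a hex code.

#5751DE

#514BEB is rgb(81, 75, 235).
Per channel, c → c + 0.12(128 − c):
  R: 81 + 5.64 = 86.64 → 87
  G: 75 + 0.12×(128−75) = 75 + 6.36 = 81.36 → 81
  B: 235 + 0.12×(128−235) = 235 − 12.84 = 222.16 → 222
rgb(87, 81, 222) = #5751DE.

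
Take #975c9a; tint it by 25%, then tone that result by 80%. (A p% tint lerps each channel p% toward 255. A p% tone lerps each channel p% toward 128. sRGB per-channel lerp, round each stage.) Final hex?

#8a818a

#975c9a is rgb(151, 92, 154).
Per channel, c → c + 0.25(255 − c):
  R: 151 + 0.25×(255−151) = 151 + 26 = 177 → 177
  G: 92 + 40.75 = 132.75 → 133
  B: 154 + 0.25×(255−154) = 154 + 25.25 = 179.25 → 179
After the tint: rgb(177, 133, 179) = #b185b3.
Lerp each channel 80% toward 128:
  R: 177 + 0.8×(128−177) = 177 − 39.2 = 137.8 → 138
  G: 133 − 4 = 129 → 129
  B: 179 + 0.8×(128−179) = 179 − 40.8 = 138.2 → 138
rgb(138, 129, 138) = #8a818a.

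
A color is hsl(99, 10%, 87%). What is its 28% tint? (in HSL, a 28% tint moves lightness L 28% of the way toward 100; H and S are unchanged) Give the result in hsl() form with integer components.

hsl(99, 10%, 91%)

L moves 28% from 87 toward 100: 87 + 3.64 = 90.64 → 91.
H and S are unchanged.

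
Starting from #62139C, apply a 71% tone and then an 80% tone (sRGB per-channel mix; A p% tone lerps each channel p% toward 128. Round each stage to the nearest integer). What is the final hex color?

#7E7A82

#62139C is rgb(98, 19, 156).
Lerp each channel 71% toward 128:
  R: 98 + 0.71×(128−98) = 98 + 21.3 = 119.3 → 119
  G: 19 + 77.39 = 96.39 → 96
  B: 156 + 0.71×(128−156) = 156 − 19.88 = 136.12 → 136
After the tone: rgb(119, 96, 136) = #776088.
Lerp each channel 80% toward 128:
  R: 119 + 0.8×(128−119) = 119 + 7.2 = 126.2 → 126
  G: 96 + 0.8×(128−96) = 96 + 25.6 = 121.6 → 122
  B: 136 − 6.4 = 129.6 → 130
rgb(126, 122, 130) = #7E7A82.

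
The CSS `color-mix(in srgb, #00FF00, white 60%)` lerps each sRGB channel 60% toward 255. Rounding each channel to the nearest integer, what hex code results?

#00FF00 is rgb(0, 255, 0).
A 60% tint moves each channel 60% toward 255:
  R: 0 + 153 = 153 → 153
  G: 255 + 0 = 255 → 255
  B: 0 + 153 = 153 → 153
rgb(153, 255, 153) = #99FF99.

#99FF99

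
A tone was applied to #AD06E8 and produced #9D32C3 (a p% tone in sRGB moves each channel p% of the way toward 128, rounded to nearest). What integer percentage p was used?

36%

#AD06E8 is rgb(173, 6, 232); #9D32C3 is rgb(157, 50, 195).
On the G channel (widest range): 50 ≈ 6 + (p/100)(128 − 6), so p ≈ 100×(50 − 6)/(128 − 6) = 4400/122 = 36.07.
p = 36 reproduces all three channels after rounding.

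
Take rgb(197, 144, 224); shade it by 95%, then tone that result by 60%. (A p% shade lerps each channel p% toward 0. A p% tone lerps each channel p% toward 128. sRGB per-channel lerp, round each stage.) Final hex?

#515051

Per channel, c → c + 0.95(0 − c):
  R: 197 + 0.95×(0−197) = 197 − 187.15 = 9.85 → 10
  G: 144 + 0.95×(0−144) = 144 − 136.8 = 7.2 → 7
  B: 224 − 212.8 = 11.2 → 11
After the shade: rgb(10, 7, 11) = #0A070B.
A 60% tone moves each channel 60% toward 128:
  R: 10 + 0.6×(128−10) = 10 + 70.8 = 80.8 → 81
  G: 7 + 0.6×(128−7) = 7 + 72.6 = 79.6 → 80
  B: 11 + 0.6×(128−11) = 11 + 70.2 = 81.2 → 81
rgb(81, 80, 81) = #515051.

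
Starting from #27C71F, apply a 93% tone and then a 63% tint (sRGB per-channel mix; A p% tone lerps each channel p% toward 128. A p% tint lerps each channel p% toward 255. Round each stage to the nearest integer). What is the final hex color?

#CED2CD

#27C71F is rgb(39, 199, 31).
Lerp each channel 93% toward 128:
  R: 39 + 0.93×(128−39) = 39 + 82.77 = 121.77 → 122
  G: 199 + 0.93×(128−199) = 199 − 66.03 = 132.97 → 133
  B: 31 + 90.21 = 121.21 → 121
After the tone: rgb(122, 133, 121) = #7A8579.
Lerp each channel 63% toward 255:
  R: 122 + 83.79 = 205.79 → 206
  G: 133 + 76.86 = 209.86 → 210
  B: 121 + 84.42 = 205.42 → 205
rgb(206, 210, 205) = #CED2CD.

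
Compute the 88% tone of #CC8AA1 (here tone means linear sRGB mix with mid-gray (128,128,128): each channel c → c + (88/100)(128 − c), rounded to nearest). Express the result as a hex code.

#CC8AA1 is rgb(204, 138, 161).
Lerp each channel 88% toward 128:
  R: 204 + 0.88×(128−204) = 204 − 66.88 = 137.12 → 137
  G: 138 + 0.88×(128−138) = 138 − 8.8 = 129.2 → 129
  B: 161 + 0.88×(128−161) = 161 − 29.04 = 131.96 → 132
rgb(137, 129, 132) = #898184.

#898184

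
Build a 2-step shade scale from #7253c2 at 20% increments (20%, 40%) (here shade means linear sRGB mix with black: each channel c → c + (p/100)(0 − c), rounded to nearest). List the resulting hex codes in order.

#7253c2 is rgb(114, 83, 194).
20%: (114 − 22.8 = 91.2→91, 83 − 16.6 = 66.4→66, 194 − 38.8 = 155.2→155) → #5b429b
40%: (114 − 45.6 = 68.4→68, 83 − 33.2 = 49.8→50, 194 − 77.6 = 116.4→116) → #443274

#5b429b, #443274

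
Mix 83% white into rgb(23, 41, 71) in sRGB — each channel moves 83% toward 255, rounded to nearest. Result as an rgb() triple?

rgb(216, 219, 224)

An 83% tint moves each channel 83% toward 255:
  R: 23 + 0.83×(255−23) = 23 + 192.56 = 215.56 → 216
  G: 41 + 0.83×(255−41) = 41 + 177.62 = 218.62 → 219
  B: 71 + 0.83×(255−71) = 71 + 152.72 = 223.72 → 224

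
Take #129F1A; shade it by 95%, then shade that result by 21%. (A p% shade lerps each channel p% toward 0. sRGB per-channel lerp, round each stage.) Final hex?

#010601

#129F1A is rgb(18, 159, 26).
Lerp each channel 95% toward 0:
  R: 18 + 0.95×(0−18) = 18 − 17.1 = 0.9 → 1
  G: 159 − 151.05 = 7.95 → 8
  B: 26 + 0.95×(0−26) = 26 − 24.7 = 1.3 → 1
After the shade: rgb(1, 8, 1) = #010801.
Lerp each channel 21% toward 0:
  R: 1 − 0.21 = 0.79 → 1
  G: 8 + 0.21×(0−8) = 8 − 1.68 = 6.32 → 6
  B: 1 − 0.21 = 0.79 → 1
rgb(1, 6, 1) = #010601.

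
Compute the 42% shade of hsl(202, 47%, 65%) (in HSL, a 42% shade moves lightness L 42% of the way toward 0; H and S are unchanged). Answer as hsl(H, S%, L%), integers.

hsl(202, 47%, 38%)

L moves 42% from 65 toward 0: 65 − 27.3 = 37.7 → 38.
H and S are unchanged.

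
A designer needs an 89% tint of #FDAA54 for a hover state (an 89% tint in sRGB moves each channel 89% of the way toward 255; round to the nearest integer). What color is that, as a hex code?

#FFF6EC

#FDAA54 is rgb(253, 170, 84).
Lerp each channel 89% toward 255:
  R: 253 + 0.89×(255−253) = 253 + 1.78 = 254.78 → 255
  G: 170 + 0.89×(255−170) = 170 + 75.65 = 245.65 → 246
  B: 84 + 0.89×(255−84) = 84 + 152.19 = 236.19 → 236
rgb(255, 246, 236) = #FFF6EC.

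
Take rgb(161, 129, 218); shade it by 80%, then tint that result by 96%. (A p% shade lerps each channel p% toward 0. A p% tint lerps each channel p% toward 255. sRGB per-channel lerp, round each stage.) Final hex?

#f6f6f7

Per channel, c → c + 0.8(0 − c):
  R: 161 + 0.8×(0−161) = 161 − 128.8 = 32.2 → 32
  G: 129 + 0.8×(0−129) = 129 − 103.2 = 25.8 → 26
  B: 218 − 174.4 = 43.6 → 44
After the shade: rgb(32, 26, 44) = #201a2c.
Lerp each channel 96% toward 255:
  R: 32 + 0.96×(255−32) = 32 + 214.08 = 246.08 → 246
  G: 26 + 0.96×(255−26) = 26 + 219.84 = 245.84 → 246
  B: 44 + 0.96×(255−44) = 44 + 202.56 = 246.56 → 247
rgb(246, 246, 247) = #f6f6f7.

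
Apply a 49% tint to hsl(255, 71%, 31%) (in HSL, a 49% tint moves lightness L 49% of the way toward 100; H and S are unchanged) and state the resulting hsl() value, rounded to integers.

hsl(255, 71%, 65%)

L moves 49% from 31 toward 100: 31 + 33.81 = 64.81 → 65.
H and S are unchanged.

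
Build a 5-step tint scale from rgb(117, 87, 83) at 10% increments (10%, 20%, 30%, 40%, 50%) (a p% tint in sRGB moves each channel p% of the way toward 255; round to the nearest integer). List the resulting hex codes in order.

10%: (117 + 13.8 = 130.8→131, 87 + 16.8 = 103.8→104, 83 + 17.2 = 100.2→100) → #836864
20%: (117 + 27.6 = 144.6→145, 87 + 33.6 = 120.6→121, 83 + 34.4 = 117.4→117) → #917975
30%: (117 + 41.4 = 158.4→158, 87 + 50.4 = 137.4→137, 83 + 51.6 = 134.6→135) → #9e8987
40%: (117 + 55.2 = 172.2→172, 87 + 67.2 = 154.2→154, 83 + 68.8 = 151.8→152) → #ac9a98
50%: (117 + 69 = 186→186, 87 + 84 = 171→171, 83 + 86 = 169→169) → #baaba9

#836864, #917975, #9e8987, #ac9a98, #baaba9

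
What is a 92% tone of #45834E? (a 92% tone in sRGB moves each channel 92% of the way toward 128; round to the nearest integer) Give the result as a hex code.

#7B807C

#45834E is rgb(69, 131, 78).
Lerp each channel 92% toward 128:
  R: 69 + 54.28 = 123.28 → 123
  G: 131 + 0.92×(128−131) = 131 − 2.76 = 128.24 → 128
  B: 78 + 46 = 124 → 124
rgb(123, 128, 124) = #7B807C.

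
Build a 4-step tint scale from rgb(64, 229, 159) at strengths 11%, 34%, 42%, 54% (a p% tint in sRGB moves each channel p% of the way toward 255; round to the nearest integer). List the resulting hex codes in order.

#55e8aa, #81eec0, #90f0c7, #a7f3d3

11%: (64 + 21.01 = 85.01→85, 229 + 2.86 = 231.86→232, 159 + 10.56 = 169.56→170) → #55e8aa
34%: (64 + 64.94 = 128.94→129, 229 + 8.84 = 237.84→238, 159 + 32.64 = 191.64→192) → #81eec0
42%: (64 + 80.22 = 144.22→144, 229 + 10.92 = 239.92→240, 159 + 40.32 = 199.32→199) → #90f0c7
54%: (64 + 103.14 = 167.14→167, 229 + 14.04 = 243.04→243, 159 + 51.84 = 210.84→211) → #a7f3d3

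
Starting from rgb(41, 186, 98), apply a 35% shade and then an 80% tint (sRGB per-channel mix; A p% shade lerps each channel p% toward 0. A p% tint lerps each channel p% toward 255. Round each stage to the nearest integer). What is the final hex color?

Per channel, c → c + 0.35(0 − c):
  R: 41 − 14.35 = 26.65 → 27
  G: 186 + 0.35×(0−186) = 186 − 65.1 = 120.9 → 121
  B: 98 + 0.35×(0−98) = 98 − 34.3 = 63.7 → 64
After the shade: rgb(27, 121, 64) = #1b7940.
Lerp each channel 80% toward 255:
  R: 27 + 0.8×(255−27) = 27 + 182.4 = 209.4 → 209
  G: 121 + 107.2 = 228.2 → 228
  B: 64 + 0.8×(255−64) = 64 + 152.8 = 216.8 → 217
rgb(209, 228, 217) = #d1e4d9.

#d1e4d9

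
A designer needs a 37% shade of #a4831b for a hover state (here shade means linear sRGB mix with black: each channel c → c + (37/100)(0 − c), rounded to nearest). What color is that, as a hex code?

#675311

#a4831b is rgb(164, 131, 27).
Per channel, c → c + 0.37(0 − c):
  R: 164 − 60.68 = 103.32 → 103
  G: 131 + 0.37×(0−131) = 131 − 48.47 = 82.53 → 83
  B: 27 + 0.37×(0−27) = 27 − 9.99 = 17.01 → 17
rgb(103, 83, 17) = #675311.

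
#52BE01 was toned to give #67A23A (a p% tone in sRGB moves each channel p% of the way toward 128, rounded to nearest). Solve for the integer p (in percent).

45%

#52BE01 is rgb(82, 190, 1); #67A23A is rgb(103, 162, 58).
On the B channel (widest range): 58 ≈ 1 + (p/100)(128 − 1), so p ≈ 100×(58 − 1)/(128 − 1) = 5700/127 = 44.88.
p = 45 reproduces all three channels after rounding.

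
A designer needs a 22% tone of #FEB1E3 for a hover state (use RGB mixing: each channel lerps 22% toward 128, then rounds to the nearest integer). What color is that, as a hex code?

#E2A6CD

#FEB1E3 is rgb(254, 177, 227).
A 22% tone moves each channel 22% toward 128:
  R: 254 − 27.72 = 226.28 → 226
  G: 177 − 10.78 = 166.22 → 166
  B: 227 − 21.78 = 205.22 → 205
rgb(226, 166, 205) = #E2A6CD.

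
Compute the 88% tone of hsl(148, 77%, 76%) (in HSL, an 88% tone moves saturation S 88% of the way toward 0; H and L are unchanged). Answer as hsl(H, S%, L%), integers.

hsl(148, 9%, 76%)

S moves 88% from 77 toward 0: 77 − 67.76 = 9.24 → 9.
H and L are unchanged.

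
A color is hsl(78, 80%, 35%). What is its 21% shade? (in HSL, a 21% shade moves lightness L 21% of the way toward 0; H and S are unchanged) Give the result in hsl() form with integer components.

hsl(78, 80%, 28%)

L moves 21% from 35 toward 0: 35 − 7.35 = 27.65 → 28.
H and S are unchanged.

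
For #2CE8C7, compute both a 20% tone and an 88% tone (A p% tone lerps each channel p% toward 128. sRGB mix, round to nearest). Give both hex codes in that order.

#3DD3B9, #768C89

#2CE8C7 is rgb(44, 232, 199).
20% tone:
  R: 44 + 16.8 = 60.8 → 61
  G: 232 + 0.2×(128−232) = 232 − 20.8 = 211.2 → 211
  B: 199 + 0.2×(128−199) = 199 − 14.2 = 184.8 → 185
  → #3DD3B9
88% tone:
  R: 44 + 73.92 = 117.92 → 118
  G: 232 + 0.88×(128−232) = 232 − 91.52 = 140.48 → 140
  B: 199 − 62.48 = 136.52 → 137
  → #768C89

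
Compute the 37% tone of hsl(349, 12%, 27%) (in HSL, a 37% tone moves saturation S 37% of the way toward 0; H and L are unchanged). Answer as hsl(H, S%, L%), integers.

S moves 37% from 12 toward 0: 12 − 4.44 = 7.56 → 8.
H and L are unchanged.

hsl(349, 8%, 27%)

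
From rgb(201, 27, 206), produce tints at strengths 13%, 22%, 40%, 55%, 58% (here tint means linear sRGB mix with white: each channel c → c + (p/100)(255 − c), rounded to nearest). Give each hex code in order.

#D039D4, #D54DD9, #DF76E2, #E798E9, #E89FEA

13%: (201 + 7.02 = 208.02→208, 27 + 29.64 = 56.64→57, 206 + 6.37 = 212.37→212) → #D039D4
22%: (201 + 11.88 = 212.88→213, 27 + 50.16 = 77.16→77, 206 + 10.78 = 216.78→217) → #D54DD9
40%: (201 + 21.6 = 222.6→223, 27 + 91.2 = 118.2→118, 206 + 19.6 = 225.6→226) → #DF76E2
55%: (201 + 29.7 = 230.7→231, 27 + 125.4 = 152.4→152, 206 + 26.95 = 232.95→233) → #E798E9
58%: (201 + 31.32 = 232.32→232, 27 + 132.24 = 159.24→159, 206 + 28.42 = 234.42→234) → #E89FEA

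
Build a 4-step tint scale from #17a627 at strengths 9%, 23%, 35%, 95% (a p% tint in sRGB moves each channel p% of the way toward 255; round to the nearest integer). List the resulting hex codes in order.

#17a627 is rgb(23, 166, 39).
9%: (23 + 20.88 = 43.88→44, 166 + 8.01 = 174.01→174, 39 + 19.44 = 58.44→58) → #2cae3a
23%: (23 + 53.36 = 76.36→76, 166 + 20.47 = 186.47→186, 39 + 49.68 = 88.68→89) → #4cba59
35%: (23 + 81.2 = 104.2→104, 166 + 31.15 = 197.15→197, 39 + 75.6 = 114.6→115) → #68c573
95%: (23 + 220.4 = 243.4→243, 166 + 84.55 = 250.55→251, 39 + 205.2 = 244.2→244) → #f3fbf4

#2cae3a, #4cba59, #68c573, #f3fbf4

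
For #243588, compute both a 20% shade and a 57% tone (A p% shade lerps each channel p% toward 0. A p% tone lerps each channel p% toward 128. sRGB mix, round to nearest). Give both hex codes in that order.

#1d2a6d, #586083

#243588 is rgb(36, 53, 136).
20% shade:
  R: 36 − 7.2 = 28.8 → 29
  G: 53 − 10.6 = 42.4 → 42
  B: 136 − 27.2 = 108.8 → 109
  → #1d2a6d
57% tone:
  R: 36 + 0.57×(128−36) = 36 + 52.44 = 88.44 → 88
  G: 53 + 0.57×(128−53) = 53 + 42.75 = 95.75 → 96
  B: 136 − 4.56 = 131.44 → 131
  → #586083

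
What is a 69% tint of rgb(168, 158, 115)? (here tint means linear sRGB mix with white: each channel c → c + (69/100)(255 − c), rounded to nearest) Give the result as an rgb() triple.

rgb(228, 225, 212)

Lerp each channel 69% toward 255:
  R: 168 + 0.69×(255−168) = 168 + 60.03 = 228.03 → 228
  G: 158 + 66.93 = 224.93 → 225
  B: 115 + 96.6 = 211.6 → 212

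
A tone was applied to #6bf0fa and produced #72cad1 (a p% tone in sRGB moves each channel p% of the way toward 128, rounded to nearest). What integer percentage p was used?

34%

#6bf0fa is rgb(107, 240, 250); #72cad1 is rgb(114, 202, 209).
On the B channel (widest range): 209 ≈ 250 + (p/100)(128 − 250), so p ≈ 100×(209 − 250)/(128 − 250) = -4100/-122 = 33.61.
p = 34 reproduces all three channels after rounding.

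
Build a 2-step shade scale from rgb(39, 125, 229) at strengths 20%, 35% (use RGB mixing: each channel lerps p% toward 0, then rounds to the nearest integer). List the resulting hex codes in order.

#1F64B7, #195195

20%: (39 − 7.8 = 31.2→31, 125 − 25 = 100→100, 229 − 45.8 = 183.2→183) → #1F64B7
35%: (39 − 13.65 = 25.35→25, 125 − 43.75 = 81.25→81, 229 − 80.15 = 148.85→149) → #195195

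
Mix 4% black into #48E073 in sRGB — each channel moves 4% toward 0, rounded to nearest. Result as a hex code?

#48E073 is rgb(72, 224, 115).
Per channel, c → c + 0.04(0 − c):
  R: 72 + 0.04×(0−72) = 72 − 2.88 = 69.12 → 69
  G: 224 + 0.04×(0−224) = 224 − 8.96 = 215.04 → 215
  B: 115 + 0.04×(0−115) = 115 − 4.6 = 110.4 → 110
rgb(69, 215, 110) = #45D76E.

#45D76E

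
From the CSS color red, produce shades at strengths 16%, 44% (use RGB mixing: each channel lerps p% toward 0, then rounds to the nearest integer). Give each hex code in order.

CSS red is rgb(255, 0, 0).
16%: (255 − 40.8 = 214.2→214, 0→0, 0→0) → #d60000
44%: (255 − 112.2 = 142.8→143, 0→0, 0→0) → #8f0000

#d60000, #8f0000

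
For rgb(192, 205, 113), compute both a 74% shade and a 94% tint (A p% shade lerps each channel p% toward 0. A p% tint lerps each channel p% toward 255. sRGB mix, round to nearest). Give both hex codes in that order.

74% shade:
  R: 192 − 142.08 = 49.92 → 50
  G: 205 + 0.74×(0−205) = 205 − 151.7 = 53.3 → 53
  B: 113 − 83.62 = 29.38 → 29
  → #32351d
94% tint:
  R: 192 + 59.22 = 251.22 → 251
  G: 205 + 0.94×(255−205) = 205 + 47 = 252 → 252
  B: 113 + 0.94×(255−113) = 113 + 133.48 = 246.48 → 246
  → #fbfcf6

#32351d, #fbfcf6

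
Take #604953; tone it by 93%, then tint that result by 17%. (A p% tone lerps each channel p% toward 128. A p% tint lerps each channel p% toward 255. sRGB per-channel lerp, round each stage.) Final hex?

#604953 is rgb(96, 73, 83).
Per channel, c → c + 0.93(128 − c):
  R: 96 + 29.76 = 125.76 → 126
  G: 73 + 51.15 = 124.15 → 124
  B: 83 + 0.93×(128−83) = 83 + 41.85 = 124.85 → 125
After the tone: rgb(126, 124, 125) = #7E7C7D.
A 17% tint moves each channel 17% toward 255:
  R: 126 + 0.17×(255−126) = 126 + 21.93 = 147.93 → 148
  G: 124 + 0.17×(255−124) = 124 + 22.27 = 146.27 → 146
  B: 125 + 0.17×(255−125) = 125 + 22.1 = 147.1 → 147
rgb(148, 146, 147) = #949293.

#949293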